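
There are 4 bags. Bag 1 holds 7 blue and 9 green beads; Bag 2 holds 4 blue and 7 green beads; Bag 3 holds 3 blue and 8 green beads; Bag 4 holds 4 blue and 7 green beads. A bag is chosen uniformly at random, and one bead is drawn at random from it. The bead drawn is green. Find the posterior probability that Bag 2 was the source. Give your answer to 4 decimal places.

Posterior probability ≈ 0.2483

Tabulate prior·likelihood by source: [1] prior 0.25, lik 0.5625, product 0.1406; [2] prior 0.25, lik 0.6364, product 0.1591; [3] prior 0.25, lik 0.7273, product 0.1818; [4] prior 0.25, lik 0.6364, product 0.1591.
Normalizing constant = 0.64062; the posterior for Bag 2 is its product over the sum, 0.1591/0.64062 = 0.2483.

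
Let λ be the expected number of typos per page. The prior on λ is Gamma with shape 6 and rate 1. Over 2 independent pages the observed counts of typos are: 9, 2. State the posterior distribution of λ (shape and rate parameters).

The Poisson likelihood adds the total count to the shape and the number of exposure periods to the rate. Here ∑xᵢ = 11 and n = 2, so shape 6→17 and rate 1→3.

Posterior: Gamma(shape=17, rate=3)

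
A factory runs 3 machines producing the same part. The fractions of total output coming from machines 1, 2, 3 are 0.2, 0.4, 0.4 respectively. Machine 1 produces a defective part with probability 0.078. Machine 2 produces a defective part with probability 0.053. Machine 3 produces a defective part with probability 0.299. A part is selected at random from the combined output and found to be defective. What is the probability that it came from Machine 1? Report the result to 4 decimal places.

Posterior probability ≈ 0.0997

Tabulate prior·likelihood by source: [1] prior 0.2, lik 0.078, product 0.01560; [2] prior 0.4, lik 0.053, product 0.02120; [3] prior 0.4, lik 0.299, product 0.1196.
Normalizing constant = 0.15640; the posterior for Machine 1 is its product over the sum, 0.01560/0.15640 = 0.0997.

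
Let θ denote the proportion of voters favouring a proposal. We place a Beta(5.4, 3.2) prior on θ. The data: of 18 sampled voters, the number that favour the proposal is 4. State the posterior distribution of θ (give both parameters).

The binomial likelihood is conjugate to the Beta prior: with 4 successes and 14 failures, the posterior is Beta(5.4+4, 3.2+14) = Beta(9.4, 17.2).

Posterior: Beta(9.4, 17.2)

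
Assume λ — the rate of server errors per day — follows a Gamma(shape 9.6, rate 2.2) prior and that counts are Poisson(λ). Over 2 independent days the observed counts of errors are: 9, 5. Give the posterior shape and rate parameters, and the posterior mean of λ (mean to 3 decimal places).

Posterior: Gamma(shape=23.6, rate=4.2); mean ≈ 5.619

Total count ∑xᵢ = 14 over n = 2 days.
Gamma is conjugate to the Poisson likelihood: posterior is Gamma(shape = 9.6+14 = 23.6, rate = 2.2+2 = 4.2).
E[λ | data] = 23.6/4.2 = 5.619.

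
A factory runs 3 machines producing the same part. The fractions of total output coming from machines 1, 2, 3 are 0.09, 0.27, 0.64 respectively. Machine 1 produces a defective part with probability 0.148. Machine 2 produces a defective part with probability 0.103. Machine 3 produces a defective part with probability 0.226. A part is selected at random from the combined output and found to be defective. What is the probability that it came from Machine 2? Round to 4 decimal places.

Posterior probability ≈ 0.1497

P(defective|M1) = 0.148; P(defective|M2) = 0.103; P(defective|M3) = 0.226.
Prior × likelihood for each source: 0.09·0.148=0.01332, 0.27·0.103=0.02781, 0.64·0.226=0.1446. Summing gives P(defective) = 0.18577.
P(Machine 2 | defective) = 0.02781 / 0.18577 = 0.1497.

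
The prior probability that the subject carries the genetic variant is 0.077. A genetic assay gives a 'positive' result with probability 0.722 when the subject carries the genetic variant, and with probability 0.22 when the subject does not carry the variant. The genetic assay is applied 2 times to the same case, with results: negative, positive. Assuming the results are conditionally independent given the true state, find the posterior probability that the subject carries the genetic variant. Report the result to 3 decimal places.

Posterior P(H) ≈ 0.089

With H the event that the subject carries the genetic variant, the joint likelihood of the observed sequence is P(data|H) = 0.278·0.722 = 0.20072 and P(data|¬H) = 0.78·0.22 = 0.17160.
Bayes: P(H|data) = 0.077·0.20072 / (0.077·0.20072 + 0.923·0.17160) = 0.015455/0.17384 = 0.0889.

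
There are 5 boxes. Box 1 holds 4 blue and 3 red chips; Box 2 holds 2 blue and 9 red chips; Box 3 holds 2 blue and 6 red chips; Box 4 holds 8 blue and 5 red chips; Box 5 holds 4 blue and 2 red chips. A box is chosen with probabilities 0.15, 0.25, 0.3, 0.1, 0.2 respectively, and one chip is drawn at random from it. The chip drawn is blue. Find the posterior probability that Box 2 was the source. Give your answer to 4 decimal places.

Tabulate prior·likelihood by source: [1] prior 0.15, lik 0.5714, product 0.08571; [2] prior 0.25, lik 0.1818, product 0.04545; [3] prior 0.3, lik 0.25, product 0.07500; [4] prior 0.1, lik 0.6154, product 0.06154; [5] prior 0.2, lik 0.6667, product 0.1333.
Normalizing constant = 0.40104; the posterior for Box 2 is its product over the sum, 0.04545/0.40104 = 0.1133.

Posterior probability ≈ 0.1133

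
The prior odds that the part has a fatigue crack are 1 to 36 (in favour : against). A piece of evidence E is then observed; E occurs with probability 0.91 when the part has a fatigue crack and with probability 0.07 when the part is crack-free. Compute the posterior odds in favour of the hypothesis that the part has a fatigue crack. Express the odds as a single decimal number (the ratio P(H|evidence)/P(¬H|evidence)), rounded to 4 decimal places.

Prior odds = 1/36 = 0.027778.
Likelihood ratio for E = 0.91/0.07 = 13.000.
Posterior odds = prior odds × LR = 0.36111.

Posterior odds ≈ 0.3611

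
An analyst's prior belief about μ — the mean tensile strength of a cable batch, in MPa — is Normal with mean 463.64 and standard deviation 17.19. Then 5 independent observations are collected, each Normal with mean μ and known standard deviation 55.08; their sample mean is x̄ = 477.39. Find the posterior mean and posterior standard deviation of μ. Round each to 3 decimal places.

Posterior mean ≈ 468.143; posterior SD ≈ 14.097

Prior precision 1/τ₀² = 1/17.19² = 0.00338414; data precision n/σ² = 5/55.08² = 0.00164809.
Posterior precision = 0.00338414 + 0.00164809 = 0.00503223, giving posterior SD = 1/√0.00503223 = 14.097.
Posterior mean = (0.00338414·463.64 + 0.00164809·477.39) / 0.00503223 = 468.143.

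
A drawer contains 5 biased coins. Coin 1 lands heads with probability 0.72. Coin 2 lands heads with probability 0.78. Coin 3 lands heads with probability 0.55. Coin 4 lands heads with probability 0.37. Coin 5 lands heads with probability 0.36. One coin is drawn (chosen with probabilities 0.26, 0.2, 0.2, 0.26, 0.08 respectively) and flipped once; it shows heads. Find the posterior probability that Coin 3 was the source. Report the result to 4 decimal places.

Posterior probability ≈ 0.1902

Tabulate prior·likelihood by source: [1] prior 0.26, lik 0.72, product 0.1872; [2] prior 0.2, lik 0.78, product 0.1560; [3] prior 0.2, lik 0.55, product 0.1100; [4] prior 0.26, lik 0.37, product 0.09620; [5] prior 0.08, lik 0.36, product 0.02880.
Normalizing constant = 0.57820; the posterior for Coin 3 is its product over the sum, 0.1100/0.57820 = 0.1902.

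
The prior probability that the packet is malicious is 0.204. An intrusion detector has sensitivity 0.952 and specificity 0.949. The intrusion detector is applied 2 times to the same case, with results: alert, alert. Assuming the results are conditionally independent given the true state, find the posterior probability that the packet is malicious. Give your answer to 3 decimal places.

Posterior P(H) ≈ 0.989

Let H be the event that the packet is malicious; start with P(H) = 0.204. P('alert'|H) = 0.952, P('alert'|¬H) = 0.051.
Update on result 1 ('alert'): P(H) ← 0.952·0.2040 / (0.952·0.2040 + 0.051·0.7960) = 0.19421/0.23480 = 0.8271.
Update on result 2 ('alert'): P(H) ← 0.952·0.8271 / (0.952·0.8271 + 0.051·0.1729) = 0.78741/0.79622 = 0.9889.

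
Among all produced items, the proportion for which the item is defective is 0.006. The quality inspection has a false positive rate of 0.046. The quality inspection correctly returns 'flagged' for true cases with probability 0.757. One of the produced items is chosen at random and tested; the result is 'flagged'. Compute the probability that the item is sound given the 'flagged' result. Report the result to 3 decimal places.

Let H be the event that the item is defective. P(H) = 0.006, so P(¬H) = 0.994. With E the 'flagged' result, P(E|H) = 0.757 and P(E|¬H) = 0.046.
P(E) = 0.757·0.006 + 0.046·0.994 = 0.0045420 + 0.045724 = 0.050266.
By Bayes' theorem, P(H|E) = 0.0045420 / 0.050266 = 0.090. Hence P(¬H|E) = 1 − 0.090 = 0.910.

P(¬H | E) ≈ 0.910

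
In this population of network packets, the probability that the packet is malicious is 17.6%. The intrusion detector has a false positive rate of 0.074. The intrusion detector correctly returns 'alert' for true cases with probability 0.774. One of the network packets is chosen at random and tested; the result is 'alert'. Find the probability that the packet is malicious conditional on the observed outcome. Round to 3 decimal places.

Write H for 'the packet is malicious'. Prior odds H:¬H = 0.176/0.824 = 0.21359. For the 'alert' outcome, the likelihood ratio is 0.774/0.074 = 10.459.
Posterior odds = 0.21359 × 10.459 = 2.2341, so P(H|E) = 2.2341/(1+2.2341) = 0.691.

P(H | E) ≈ 0.691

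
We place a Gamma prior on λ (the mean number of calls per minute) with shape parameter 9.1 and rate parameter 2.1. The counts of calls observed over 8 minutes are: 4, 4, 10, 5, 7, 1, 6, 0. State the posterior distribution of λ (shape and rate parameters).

Posterior: Gamma(shape=46.1, rate=10.1)

The Poisson likelihood adds the total count to the shape and the number of exposure periods to the rate. Here ∑xᵢ = 37 and n = 8, so shape 9.1→46.1 and rate 2.1→10.1.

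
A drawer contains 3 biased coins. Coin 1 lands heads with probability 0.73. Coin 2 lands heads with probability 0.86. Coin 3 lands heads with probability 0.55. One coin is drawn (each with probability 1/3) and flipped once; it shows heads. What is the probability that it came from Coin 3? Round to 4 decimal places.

Posterior probability ≈ 0.2570

Tabulate prior·likelihood by source: [1] prior 0.333333, lik 0.73, product 0.2433; [2] prior 0.333333, lik 0.86, product 0.2867; [3] prior 0.333333, lik 0.55, product 0.1833.
Normalizing constant = 0.71333; the posterior for Coin 3 is its product over the sum, 0.1833/0.71333 = 0.2570.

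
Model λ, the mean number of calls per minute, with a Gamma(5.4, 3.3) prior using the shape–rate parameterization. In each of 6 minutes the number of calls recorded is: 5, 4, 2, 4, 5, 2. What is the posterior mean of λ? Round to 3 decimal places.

Total count ∑xᵢ = 22 over n = 6 minutes.
Gamma is conjugate to the Poisson likelihood: posterior is Gamma(shape = 5.4+22 = 27.4, rate = 3.3+6 = 9.3).
Posterior mean = shape/rate = 27.4/9.3 = 2.946.

Posterior mean ≈ 2.946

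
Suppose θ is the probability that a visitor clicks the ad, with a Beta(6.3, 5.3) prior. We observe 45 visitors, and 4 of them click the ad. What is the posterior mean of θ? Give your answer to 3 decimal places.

Posterior mean ≈ 0.182

Observing 4 successes and 41 failures updates Beta(6.3, 5.3) by adding the success and failure counts to the two shape parameters: α = 6.3+4 = 10.3, β = 5.3+41 = 46.3.
E[θ | data] = 10.3/(10.3+46.3) = 0.182.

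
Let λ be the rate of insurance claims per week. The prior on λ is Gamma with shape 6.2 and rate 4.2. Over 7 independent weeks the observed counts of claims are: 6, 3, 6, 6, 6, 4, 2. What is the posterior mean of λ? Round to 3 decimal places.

Posterior mean ≈ 3.500

Total count ∑xᵢ = 33 over n = 7 weeks.
Gamma is conjugate to the Poisson likelihood: posterior is Gamma(shape = 6.2+33 = 39.2, rate = 4.2+7 = 11.2).
Posterior mean = shape/rate = 39.2/11.2 = 3.500.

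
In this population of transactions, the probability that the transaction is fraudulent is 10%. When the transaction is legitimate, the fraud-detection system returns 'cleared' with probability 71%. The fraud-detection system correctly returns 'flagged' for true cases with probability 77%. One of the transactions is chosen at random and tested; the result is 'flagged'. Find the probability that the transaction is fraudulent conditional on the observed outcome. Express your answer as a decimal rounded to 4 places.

P(H | E) ≈ 0.2278

Write H for 'the transaction is fraudulent'. Prior odds H:¬H = 0.1/0.9 = 0.11111. For the 'flagged' outcome, the likelihood ratio is 0.77/0.29 = 2.6552.
Posterior odds = 0.11111 × 2.6552 = 0.29502, so P(H|E) = 0.29502/(1+0.29502) = 0.2278.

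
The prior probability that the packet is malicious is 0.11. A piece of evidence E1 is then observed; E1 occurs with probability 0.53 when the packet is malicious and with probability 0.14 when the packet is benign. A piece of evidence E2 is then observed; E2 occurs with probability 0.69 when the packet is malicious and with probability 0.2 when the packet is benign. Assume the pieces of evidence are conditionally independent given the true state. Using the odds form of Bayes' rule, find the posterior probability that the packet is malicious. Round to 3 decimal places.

Prior odds = 0.11/(1−0.11) = 0.12360. In log-odds, ln(0.12360) = -2.0907.
Add log likelihood ratios: ln(3.7857) + ln(3.4500) = 2.5696.
Posterior log-odds = 0.47887, so posterior odds = exp(0.47887) = 1.6142. Converting, P(H|E) = 1.6142/2.6142 = 0.617.

Posterior probability ≈ 0.617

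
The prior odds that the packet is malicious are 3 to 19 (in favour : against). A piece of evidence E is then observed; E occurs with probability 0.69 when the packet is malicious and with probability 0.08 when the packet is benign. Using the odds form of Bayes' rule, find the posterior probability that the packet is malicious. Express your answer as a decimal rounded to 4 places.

Prior odds = 3/19 = 0.15789.
Likelihood ratio for E = 0.69/0.08 = 8.6250.
Posterior odds = prior odds × LR = 1.3618.
Posterior probability = odds/(1+odds) = 1.3618/2.3618 = 0.5766.

Posterior probability ≈ 0.5766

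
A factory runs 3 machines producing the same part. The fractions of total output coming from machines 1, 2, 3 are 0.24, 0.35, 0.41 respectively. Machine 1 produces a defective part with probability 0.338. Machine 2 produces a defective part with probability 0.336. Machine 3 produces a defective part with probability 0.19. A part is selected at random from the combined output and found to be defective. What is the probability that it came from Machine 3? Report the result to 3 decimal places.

P(defective|M1) = 0.338; P(defective|M2) = 0.336; P(defective|M3) = 0.19.
Prior × likelihood for each source: 0.24·0.338=0.08112, 0.35·0.336=0.1176, 0.41·0.19=0.07790. Summing gives P(defective) = 0.27662.
P(Machine 3 | defective) = 0.07790 / 0.27662 = 0.282.

Posterior probability ≈ 0.282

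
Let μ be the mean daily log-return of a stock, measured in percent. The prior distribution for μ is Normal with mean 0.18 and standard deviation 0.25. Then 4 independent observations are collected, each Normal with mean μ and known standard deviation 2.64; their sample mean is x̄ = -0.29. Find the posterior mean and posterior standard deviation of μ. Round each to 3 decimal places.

Posterior mean ≈ 0.164; posterior SD ≈ 0.246

With known σ, the Normal prior is conjugate. Weight on the data is w = (n/σ²)/(n/σ² + 1/τ₀²) = 0.573921/(0.573921+16.0000) = 0.034628.
Posterior mean = w·x̄ + (1−w)·μ₀ = 0.034628·-0.29 + 0.96537·0.18 = 0.164. Posterior variance = 1/(0.573921+16.0000) = 0.0603358, so SD = 0.246.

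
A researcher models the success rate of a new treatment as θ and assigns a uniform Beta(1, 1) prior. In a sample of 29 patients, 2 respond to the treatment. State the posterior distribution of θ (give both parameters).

Posterior: Beta(3, 28)

Observing 2 successes and 27 failures updates Beta(1, 1) by adding the success and failure counts to the two shape parameters: α = 1+2 = 3, β = 1+27 = 28.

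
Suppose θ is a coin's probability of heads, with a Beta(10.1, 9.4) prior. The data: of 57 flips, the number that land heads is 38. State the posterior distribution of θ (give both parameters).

Observing 38 successes and 19 failures updates Beta(10.1, 9.4) by adding the success and failure counts to the two shape parameters: α = 10.1+38 = 48.1, β = 9.4+19 = 28.4.

Posterior: Beta(48.1, 28.4)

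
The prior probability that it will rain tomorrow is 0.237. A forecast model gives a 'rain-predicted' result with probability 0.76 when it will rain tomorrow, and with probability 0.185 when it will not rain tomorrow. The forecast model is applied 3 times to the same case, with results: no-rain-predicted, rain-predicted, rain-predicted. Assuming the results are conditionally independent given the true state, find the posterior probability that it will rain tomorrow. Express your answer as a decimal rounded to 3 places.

Posterior P(H) ≈ 0.607

With H the event that it will rain tomorrow, the joint likelihood of the observed sequence is P(data|H) = 0.24·0.76·0.76 = 0.13862 and P(data|¬H) = 0.815·0.185·0.185 = 0.027893.
Bayes: P(H|data) = 0.237·0.13862 / (0.237·0.13862 + 0.763·0.027893) = 0.032854/0.054137 = 0.6069.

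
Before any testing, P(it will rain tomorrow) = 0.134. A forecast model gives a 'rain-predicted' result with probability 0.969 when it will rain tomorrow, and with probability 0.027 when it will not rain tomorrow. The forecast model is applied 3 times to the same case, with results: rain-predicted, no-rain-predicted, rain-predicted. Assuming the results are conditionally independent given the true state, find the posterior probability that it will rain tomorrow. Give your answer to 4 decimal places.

With H the event that it will rain tomorrow, the joint likelihood of the observed sequence is P(data|H) = 0.969·0.031·0.969 = 0.029108 and P(data|¬H) = 0.027·0.973·0.027 = 0.00070932.
Bayes: P(H|data) = 0.134·0.029108 / (0.134·0.029108 + 0.866·0.00070932) = 0.0039004/0.0045147 = 0.8639.

Posterior P(H) ≈ 0.8639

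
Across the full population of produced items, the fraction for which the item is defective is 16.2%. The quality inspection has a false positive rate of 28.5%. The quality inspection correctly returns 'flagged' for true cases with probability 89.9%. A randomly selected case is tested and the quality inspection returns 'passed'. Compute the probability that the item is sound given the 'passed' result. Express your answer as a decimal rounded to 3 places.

P(¬H | E) ≈ 0.973

Write H for 'the item is defective'. Prior odds H:¬H = 0.162/0.838 = 0.19332. For the 'passed' outcome, the likelihood ratio is 0.101/0.715 = 0.14126.
Posterior odds = 0.19332 × 0.14126 = 0.027308, so P(H|E) = 0.027308/(1+0.027308) = 0.027. Then P(¬H|E) = 1 − 0.027 = 0.973.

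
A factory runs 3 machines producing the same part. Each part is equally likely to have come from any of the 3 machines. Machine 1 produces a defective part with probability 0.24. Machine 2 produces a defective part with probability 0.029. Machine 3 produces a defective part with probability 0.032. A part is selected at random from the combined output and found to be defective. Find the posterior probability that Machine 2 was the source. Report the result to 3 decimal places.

Tabulate prior·likelihood by source: [1] prior 0.333333, lik 0.24, product 0.08000; [2] prior 0.333333, lik 0.029, product 0.009667; [3] prior 0.333333, lik 0.032, product 0.01067.
Normalizing constant = 0.10033; the posterior for Machine 2 is its product over the sum, 0.009667/0.10033 = 0.096.

Posterior probability ≈ 0.096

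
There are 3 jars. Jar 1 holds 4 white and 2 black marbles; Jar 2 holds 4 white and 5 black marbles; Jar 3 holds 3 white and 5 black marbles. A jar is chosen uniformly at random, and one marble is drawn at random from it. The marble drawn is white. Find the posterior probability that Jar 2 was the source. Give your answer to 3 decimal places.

P(white|Jar 1) = 0.6667; P(white|Jar 2) = 0.4444; P(white|Jar 3) = 0.375.
Prior × likelihood for each source: 0.333333·0.6667=0.2222, 0.333333·0.4444=0.1481, 0.333333·0.375=0.1250. Summing gives P(white) = 0.49537.
P(Jar 2 | white) = 0.1481 / 0.49537 = 0.299.

Posterior probability ≈ 0.299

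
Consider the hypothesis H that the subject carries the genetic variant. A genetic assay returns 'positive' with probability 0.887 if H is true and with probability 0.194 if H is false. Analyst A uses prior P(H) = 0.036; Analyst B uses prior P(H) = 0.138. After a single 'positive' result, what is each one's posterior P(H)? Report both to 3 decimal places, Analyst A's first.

Analyst A: 0.146; Analyst B: 0.423

The likelihood ratio for a 'positive' result is 0.887/0.194 = 4.5722.
Analyst A: prior odds 0.036/0.964 = 0.037344; posterior odds 0.17074; posterior probability 0.146.
Analyst B: prior odds 0.138/0.862 = 0.16009; posterior odds 0.73197; posterior probability 0.423.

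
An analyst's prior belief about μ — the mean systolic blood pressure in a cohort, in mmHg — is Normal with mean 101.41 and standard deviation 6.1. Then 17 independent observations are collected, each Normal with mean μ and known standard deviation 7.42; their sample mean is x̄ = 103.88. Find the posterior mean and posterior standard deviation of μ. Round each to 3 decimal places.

With known σ, the Normal prior is conjugate. Weight on the data is w = (n/σ²)/(n/σ² + 1/τ₀²) = 0.308774/(0.308774+0.0268745) = 0.91993.
Posterior mean = w·x̄ + (1−w)·μ₀ = 0.91993·103.88 + 0.080067·101.41 = 103.682. Posterior variance = 1/(0.308774+0.0268745) = 2.97930, so SD = 1.726.

Posterior mean ≈ 103.682; posterior SD ≈ 1.726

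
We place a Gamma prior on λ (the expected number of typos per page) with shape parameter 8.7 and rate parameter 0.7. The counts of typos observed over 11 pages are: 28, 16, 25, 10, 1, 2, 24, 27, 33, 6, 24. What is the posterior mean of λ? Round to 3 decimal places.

The Poisson likelihood adds the total count to the shape and the number of exposure periods to the rate. Here ∑xᵢ = 196 and n = 11, so shape 8.7→204.7 and rate 0.7→11.7.
E[λ | data] = 204.7/11.7 = 17.496.

Posterior mean ≈ 17.496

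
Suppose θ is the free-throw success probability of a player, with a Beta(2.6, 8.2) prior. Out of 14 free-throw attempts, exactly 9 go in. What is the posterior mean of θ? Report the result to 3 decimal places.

Posterior mean ≈ 0.468

Observing 9 successes and 5 failures updates Beta(2.6, 8.2) by adding the success and failure counts to the two shape parameters: α = 2.6+9 = 11.6, β = 8.2+5 = 13.2.
Posterior mean = α/(α+β) = 11.6/24.8 = 0.468.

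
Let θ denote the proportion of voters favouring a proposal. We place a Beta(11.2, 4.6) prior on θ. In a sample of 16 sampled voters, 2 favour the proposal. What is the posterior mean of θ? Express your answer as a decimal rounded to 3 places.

Posterior mean ≈ 0.415

Observing 2 successes and 14 failures updates Beta(11.2, 4.6) by adding the success and failure counts to the two shape parameters: α = 11.2+2 = 13.2, β = 4.6+14 = 18.6.
Posterior mean = α/(α+β) = 13.2/31.8 = 0.415.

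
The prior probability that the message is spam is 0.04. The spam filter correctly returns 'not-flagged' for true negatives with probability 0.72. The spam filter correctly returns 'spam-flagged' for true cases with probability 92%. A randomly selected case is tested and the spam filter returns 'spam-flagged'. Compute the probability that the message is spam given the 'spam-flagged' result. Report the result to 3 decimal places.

P(H | E) ≈ 0.120

Let H be the event that the message is spam. P(H) = 0.04, so P(¬H) = 0.96. With E the 'spam-flagged' result, P(E|H) = 0.92 and P(E|¬H) = 0.28.
P(E) = 0.92·0.04 + 0.28·0.96 = 0.036800 + 0.26880 = 0.30560.
By Bayes' theorem, P(H|E) = 0.036800 / 0.30560 = 0.120.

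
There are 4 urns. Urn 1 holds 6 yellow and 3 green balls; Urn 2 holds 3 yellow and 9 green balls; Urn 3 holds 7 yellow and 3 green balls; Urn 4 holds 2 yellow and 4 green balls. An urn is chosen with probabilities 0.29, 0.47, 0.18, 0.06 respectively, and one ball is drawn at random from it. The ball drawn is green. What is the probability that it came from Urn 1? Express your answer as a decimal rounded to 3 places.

Tabulate prior·likelihood by source: [1] prior 0.29, lik 0.3333, product 0.09667; [2] prior 0.47, lik 0.75, product 0.3525; [3] prior 0.18, lik 0.3, product 0.05400; [4] prior 0.06, lik 0.6667, product 0.04000.
Normalizing constant = 0.54317; the posterior for Urn 1 is its product over the sum, 0.09667/0.54317 = 0.178.

Posterior probability ≈ 0.178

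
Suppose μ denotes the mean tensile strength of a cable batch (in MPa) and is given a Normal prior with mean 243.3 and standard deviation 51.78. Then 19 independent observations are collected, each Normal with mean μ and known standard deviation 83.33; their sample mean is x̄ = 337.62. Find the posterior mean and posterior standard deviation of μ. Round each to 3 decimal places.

Posterior mean ≈ 326.306; posterior SD ≈ 17.934

With known σ, the Normal prior is conjugate. Weight on the data is w = (n/σ²)/(n/σ² + 1/τ₀²) = 0.00273622/(0.00273622+0.00037297) = 0.88004.
Posterior mean = w·x̄ + (1−w)·μ₀ = 0.88004·337.62 + 0.11996·243.3 = 326.306. Posterior variance = 1/(0.00273622+0.00037297) = 321.627, so SD = 17.934.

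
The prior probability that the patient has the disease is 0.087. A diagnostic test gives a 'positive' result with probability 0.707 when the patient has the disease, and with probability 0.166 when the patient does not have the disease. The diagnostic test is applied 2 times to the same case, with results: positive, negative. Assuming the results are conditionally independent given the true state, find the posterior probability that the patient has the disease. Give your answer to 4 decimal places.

Let H be the event that the patient has the disease; start with P(H) = 0.087. P('positive'|H) = 0.707, P('positive'|¬H) = 0.166.
Update on result 1 ('positive'): P(H) ← 0.707·0.0870 / (0.707·0.0870 + 0.166·0.9130) = 0.061509/0.21307 = 0.2887.
Update on result 2 ('negative'): P(H) ← 0.293·0.2887 / (0.293·0.2887 + 0.834·0.7113) = 0.084584/0.67782 = 0.1248.

Posterior P(H) ≈ 0.1248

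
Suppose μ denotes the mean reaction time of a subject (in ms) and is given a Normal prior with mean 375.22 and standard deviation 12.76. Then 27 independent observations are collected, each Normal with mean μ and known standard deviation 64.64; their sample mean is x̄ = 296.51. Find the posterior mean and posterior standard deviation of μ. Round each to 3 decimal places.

With known σ, the Normal prior is conjugate. Weight on the data is w = (n/σ²)/(n/σ² + 1/τ₀²) = 0.00646191/(0.00646191+0.00614184) = 0.51270.
Posterior mean = w·x̄ + (1−w)·μ₀ = 0.51270·296.51 + 0.48730·375.22 = 334.866. Posterior variance = 1/(0.00646191+0.00614184) = 79.3414, so SD = 8.907.

Posterior mean ≈ 334.866; posterior SD ≈ 8.907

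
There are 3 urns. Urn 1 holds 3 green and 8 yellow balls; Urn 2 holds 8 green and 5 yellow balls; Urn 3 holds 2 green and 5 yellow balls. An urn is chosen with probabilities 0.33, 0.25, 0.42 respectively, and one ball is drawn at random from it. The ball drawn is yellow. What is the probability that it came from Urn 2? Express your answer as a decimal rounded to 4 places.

P(yellow|Urn 1) = 0.7273; P(yellow|Urn 2) = 0.3846; P(yellow|Urn 3) = 0.7143.
Prior × likelihood for each source: 0.33·0.7273=0.2400, 0.25·0.3846=0.09615, 0.42·0.7143=0.3000. Summing gives P(yellow) = 0.63615.
P(Urn 2 | yellow) = 0.09615 / 0.63615 = 0.1511.

Posterior probability ≈ 0.1511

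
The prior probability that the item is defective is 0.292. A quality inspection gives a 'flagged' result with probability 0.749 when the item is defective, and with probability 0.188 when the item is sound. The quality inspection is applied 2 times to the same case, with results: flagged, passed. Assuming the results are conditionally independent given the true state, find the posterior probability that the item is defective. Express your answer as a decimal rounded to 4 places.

Posterior P(H) ≈ 0.3368

Let H be the event that the item is defective; start with P(H) = 0.292. P('flagged'|H) = 0.749, P('flagged'|¬H) = 0.188.
Update on result 1 ('flagged'): P(H) ← 0.749·0.2920 / (0.749·0.2920 + 0.188·0.7080) = 0.21871/0.35181 = 0.6217.
Update on result 2 ('passed'): P(H) ← 0.251·0.6217 / (0.251·0.6217 + 0.812·0.3783) = 0.15604/0.46325 = 0.3368.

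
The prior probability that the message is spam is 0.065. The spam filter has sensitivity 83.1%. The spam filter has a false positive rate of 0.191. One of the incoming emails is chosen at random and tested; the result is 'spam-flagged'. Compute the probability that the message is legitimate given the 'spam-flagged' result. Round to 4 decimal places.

P(¬H | E) ≈ 0.7678

Let H be the event that the message is spam. P(H) = 0.065, so P(¬H) = 0.935. With E the 'spam-flagged' result, P(E|H) = 0.831 and P(E|¬H) = 0.191.
P(E) = 0.831·0.065 + 0.191·0.935 = 0.054015 + 0.17859 = 0.23260.
By Bayes' theorem, P(H|E) = 0.054015 / 0.23260 = 0.2322. Hence P(¬H|E) = 1 − 0.2322 = 0.7678.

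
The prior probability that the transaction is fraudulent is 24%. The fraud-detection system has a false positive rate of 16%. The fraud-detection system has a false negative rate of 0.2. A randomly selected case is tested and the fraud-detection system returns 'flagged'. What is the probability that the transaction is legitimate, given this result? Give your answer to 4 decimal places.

P(¬H | E) ≈ 0.3878

Let H be the event that the transaction is fraudulent. P(H) = 0.24, so P(¬H) = 0.76. With E the 'flagged' result, P(E|H) = 0.8 and P(E|¬H) = 0.16.
P(E) = 0.8·0.24 + 0.16·0.76 = 0.19200 + 0.12160 = 0.31360.
By Bayes' theorem, P(H|E) = 0.19200 / 0.31360 = 0.6122. Hence P(¬H|E) = 1 − 0.6122 = 0.3878.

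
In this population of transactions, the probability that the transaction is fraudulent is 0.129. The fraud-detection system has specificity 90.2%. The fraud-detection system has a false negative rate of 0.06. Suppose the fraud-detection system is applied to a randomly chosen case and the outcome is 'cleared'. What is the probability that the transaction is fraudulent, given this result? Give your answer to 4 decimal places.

Let H be the event that the transaction is fraudulent. P(H) = 0.129, so P(¬H) = 0.871. With E the 'cleared' result, P(E|H) = 0.06 and P(E|¬H) = 0.902.
P(E) = 0.06·0.129 + 0.902·0.871 = 0.0077400 + 0.78564 = 0.79338.
By Bayes' theorem, P(H|E) = 0.0077400 / 0.79338 = 0.0098.

P(H | E) ≈ 0.0098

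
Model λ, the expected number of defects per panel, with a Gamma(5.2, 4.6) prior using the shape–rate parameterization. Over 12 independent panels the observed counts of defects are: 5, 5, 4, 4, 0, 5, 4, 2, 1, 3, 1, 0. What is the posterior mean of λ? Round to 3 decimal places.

Total count ∑xᵢ = 34 over n = 12 panels.
Gamma is conjugate to the Poisson likelihood: posterior is Gamma(shape = 5.2+34 = 39.2, rate = 4.6+12 = 16.6).
E[λ | data] = 39.2/16.6 = 2.361.

Posterior mean ≈ 2.361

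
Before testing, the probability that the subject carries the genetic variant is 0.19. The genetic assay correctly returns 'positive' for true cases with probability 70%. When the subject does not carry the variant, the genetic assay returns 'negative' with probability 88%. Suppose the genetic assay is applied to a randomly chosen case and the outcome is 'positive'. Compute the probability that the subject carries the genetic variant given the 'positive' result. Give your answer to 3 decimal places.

Write H for 'the subject carries the genetic variant'. Prior odds H:¬H = 0.19/0.81 = 0.23457. For the 'positive' outcome, the likelihood ratio is 0.7/0.12 = 5.8333.
Posterior odds = 0.23457 × 5.8333 = 1.3683, so P(H|E) = 1.3683/(1+1.3683) = 0.578.

P(H | E) ≈ 0.578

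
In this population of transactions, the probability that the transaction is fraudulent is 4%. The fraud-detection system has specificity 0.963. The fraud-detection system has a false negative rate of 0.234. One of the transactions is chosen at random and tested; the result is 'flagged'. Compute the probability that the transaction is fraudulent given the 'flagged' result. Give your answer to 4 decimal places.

P(H | E) ≈ 0.4631

Write H for 'the transaction is fraudulent'. Prior odds H:¬H = 0.04/0.96 = 0.041667. For the 'flagged' outcome, the likelihood ratio is 0.766/0.037 = 20.703.
Posterior odds = 0.041667 × 20.703 = 0.86261, so P(H|E) = 0.86261/(1+0.86261) = 0.4631.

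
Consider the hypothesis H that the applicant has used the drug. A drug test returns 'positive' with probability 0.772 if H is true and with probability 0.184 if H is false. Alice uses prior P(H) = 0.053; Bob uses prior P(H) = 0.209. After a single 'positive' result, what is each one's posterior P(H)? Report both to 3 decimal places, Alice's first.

Alice: 0.190; Bob: 0.526

P('+'|H) = 0.772, P('+'|¬H) = 0.184.
Alice: numerator 0.772·0.053 = 0.040916; evidence = 0.040916+0.184·0.947 = 0.21516; posterior = 0.190.
Bob: numerator 0.772·0.209 = 0.16135; evidence = 0.16135+0.184·0.791 = 0.30689; posterior = 0.526.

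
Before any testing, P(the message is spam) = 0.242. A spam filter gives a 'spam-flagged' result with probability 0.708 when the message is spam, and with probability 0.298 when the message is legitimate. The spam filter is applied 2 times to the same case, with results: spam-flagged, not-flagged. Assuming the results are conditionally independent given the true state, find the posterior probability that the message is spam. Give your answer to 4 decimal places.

Posterior P(H) ≈ 0.2398

Let H be the event that the message is spam; start with P(H) = 0.242. P('spam-flagged'|H) = 0.708, P('spam-flagged'|¬H) = 0.298.
Update on result 1 ('spam-flagged'): P(H) ← 0.708·0.2420 / (0.708·0.2420 + 0.298·0.7580) = 0.17134/0.39722 = 0.4313.
Update on result 2 ('not-flagged'): P(H) ← 0.292·0.4313 / (0.292·0.4313 + 0.702·0.5687) = 0.12595/0.52515 = 0.2398.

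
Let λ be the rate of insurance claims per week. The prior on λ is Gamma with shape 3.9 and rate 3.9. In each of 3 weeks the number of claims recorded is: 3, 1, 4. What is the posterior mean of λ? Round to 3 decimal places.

The Poisson likelihood adds the total count to the shape and the number of exposure periods to the rate. Here ∑xᵢ = 8 and n = 3, so shape 3.9→11.9 and rate 3.9→6.9.
E[λ | data] = 11.9/6.9 = 1.725.

Posterior mean ≈ 1.725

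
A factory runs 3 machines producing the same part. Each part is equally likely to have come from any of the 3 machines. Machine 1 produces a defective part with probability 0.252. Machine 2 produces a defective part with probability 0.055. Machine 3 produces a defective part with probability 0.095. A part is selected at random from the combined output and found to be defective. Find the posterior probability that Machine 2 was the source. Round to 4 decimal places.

Posterior probability ≈ 0.1368

P(defective|M1) = 0.252; P(defective|M2) = 0.055; P(defective|M3) = 0.095.
Prior × likelihood for each source: 0.333333·0.252=0.08400, 0.333333·0.055=0.01833, 0.333333·0.095=0.03167. Summing gives P(defective) = 0.13400.
P(Machine 2 | defective) = 0.01833 / 0.13400 = 0.1368.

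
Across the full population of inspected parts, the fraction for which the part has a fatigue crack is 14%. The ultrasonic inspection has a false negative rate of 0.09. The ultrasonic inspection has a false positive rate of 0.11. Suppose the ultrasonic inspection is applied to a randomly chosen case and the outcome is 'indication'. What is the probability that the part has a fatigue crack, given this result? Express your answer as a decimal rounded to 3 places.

P(H | E) ≈ 0.574

Write H for 'the part has a fatigue crack'. Prior odds H:¬H = 0.14/0.86 = 0.16279. For the 'indication' outcome, the likelihood ratio is 0.91/0.11 = 8.2727.
Posterior odds = 0.16279 × 8.2727 = 1.3467, so P(H|E) = 1.3467/(1+1.3467) = 0.574.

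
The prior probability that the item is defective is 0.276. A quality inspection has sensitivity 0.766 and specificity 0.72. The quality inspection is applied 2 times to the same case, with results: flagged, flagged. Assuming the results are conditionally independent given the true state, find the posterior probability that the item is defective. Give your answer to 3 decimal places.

Let H be the event that the item is defective; start with P(H) = 0.276. P('flagged'|H) = 0.766, P('flagged'|¬H) = 0.28.
Update on result 1 ('flagged'): P(H) ← 0.766·0.2760 / (0.766·0.2760 + 0.28·0.7240) = 0.21142/0.41414 = 0.5105.
Update on result 2 ('flagged'): P(H) ← 0.766·0.5105 / (0.766·0.5105 + 0.28·0.4895) = 0.39104/0.52810 = 0.7405.

Posterior P(H) ≈ 0.740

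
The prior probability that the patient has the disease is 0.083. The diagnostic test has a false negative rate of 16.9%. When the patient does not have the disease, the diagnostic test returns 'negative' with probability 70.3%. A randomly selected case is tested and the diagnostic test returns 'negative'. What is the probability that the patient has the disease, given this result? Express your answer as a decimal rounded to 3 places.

Write H for 'the patient has the disease'. Prior odds H:¬H = 0.083/0.917 = 0.090513. For the 'negative' outcome, the likelihood ratio is 0.169/0.703 = 0.24040.
Posterior odds = 0.090513 × 0.24040 = 0.021759, so P(H|E) = 0.021759/(1+0.021759) = 0.021.

P(H | E) ≈ 0.021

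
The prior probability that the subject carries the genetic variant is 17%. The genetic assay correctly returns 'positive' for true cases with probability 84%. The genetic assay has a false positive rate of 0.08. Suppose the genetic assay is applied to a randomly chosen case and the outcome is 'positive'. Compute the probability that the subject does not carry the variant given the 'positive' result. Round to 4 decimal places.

Let H be the event that the subject carries the genetic variant. P(H) = 0.17, so P(¬H) = 0.83. With E the 'positive' result, P(E|H) = 0.84 and P(E|¬H) = 0.08.
P(E) = 0.84·0.17 + 0.08·0.83 = 0.14280 + 0.066400 = 0.20920.
By Bayes' theorem, P(H|E) = 0.14280 / 0.20920 = 0.6826. Hence P(¬H|E) = 1 − 0.6826 = 0.3174.

P(¬H | E) ≈ 0.3174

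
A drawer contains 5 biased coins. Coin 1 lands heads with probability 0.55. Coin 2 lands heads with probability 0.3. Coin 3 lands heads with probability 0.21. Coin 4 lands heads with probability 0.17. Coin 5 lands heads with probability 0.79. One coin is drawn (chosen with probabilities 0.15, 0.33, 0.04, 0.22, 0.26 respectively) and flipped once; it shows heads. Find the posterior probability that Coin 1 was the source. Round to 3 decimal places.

Posterior probability ≈ 0.191

P(heads|C1) = 0.55; P(heads|C2) = 0.3; P(heads|C3) = 0.21; P(heads|C4) = 0.17; P(heads|C5) = 0.79.
Prior × likelihood for each source: 0.15·0.55=0.08250, 0.33·0.3=0.09900, 0.04·0.21=0.008400, 0.22·0.17=0.03740, 0.26·0.79=0.2054. Summing gives P(heads) = 0.43270.
P(Coin 1 | heads) = 0.08250 / 0.43270 = 0.191.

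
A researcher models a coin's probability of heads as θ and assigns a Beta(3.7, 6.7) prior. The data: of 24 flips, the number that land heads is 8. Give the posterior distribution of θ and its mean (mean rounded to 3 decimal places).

The binomial likelihood is conjugate to the Beta prior: with 8 successes and 16 failures, the posterior is Beta(3.7+8, 6.7+16) = Beta(11.7, 22.7).
Posterior mean = α/(α+β) = 11.7/34.4 = 0.340.

Posterior: Beta(11.7, 22.7); mean ≈ 0.340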